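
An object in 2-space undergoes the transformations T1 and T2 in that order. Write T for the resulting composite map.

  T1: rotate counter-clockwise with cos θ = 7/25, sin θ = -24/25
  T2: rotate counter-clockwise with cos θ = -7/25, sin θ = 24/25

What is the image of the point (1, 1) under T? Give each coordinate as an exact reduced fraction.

T1 rotate counter-clockwise with cos θ = 7/25, sin θ = -24/25: (1, 1) → (31/25, -17/25)
T2 rotate counter-clockwise with cos θ = -7/25, sin θ = 24/25: (31/25, -17/25) → (191/625, 863/625)

T(p) = (191/625, 863/625)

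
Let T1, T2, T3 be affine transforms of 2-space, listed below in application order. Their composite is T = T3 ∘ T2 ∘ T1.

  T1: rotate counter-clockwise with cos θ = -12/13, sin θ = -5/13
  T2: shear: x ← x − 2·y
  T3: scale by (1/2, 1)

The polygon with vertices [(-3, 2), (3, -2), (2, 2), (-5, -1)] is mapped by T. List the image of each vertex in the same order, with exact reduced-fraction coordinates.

T1 rotate counter-clockwise with cos θ = -12/13, sin θ = -5/13: (-3, 2) → (46/13, -9/13); (3, -2) → (-46/13, 9/13); (2, 2) → (-14/13, -34/13); (-5, -1) → (55/13, 37/13)
T2 shear: x ← x − 2·y: (46/13, -9/13) → (64/13, -9/13); (-46/13, 9/13) → (-64/13, 9/13); (-14/13, -34/13) → (54/13, -34/13); (55/13, 37/13) → (-19/13, 37/13)
T3 scale by (1/2, 1): (64/13, -9/13) → (32/13, -9/13); (-64/13, 9/13) → (-32/13, 9/13); (54/13, -34/13) → (27/13, -34/13); (-19/13, 37/13) → (-19/26, 37/13)

image vertices: (32/13, -9/13), (-32/13, 9/13), (27/13, -34/13), (-19/26, 37/13)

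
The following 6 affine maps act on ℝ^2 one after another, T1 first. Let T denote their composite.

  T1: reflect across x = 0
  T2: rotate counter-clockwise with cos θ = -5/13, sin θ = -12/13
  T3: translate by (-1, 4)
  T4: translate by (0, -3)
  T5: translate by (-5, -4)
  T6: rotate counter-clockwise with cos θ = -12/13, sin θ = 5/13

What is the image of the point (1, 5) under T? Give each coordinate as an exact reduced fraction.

T(p) = (32/13, 43/13)

T1 reflect across x = 0: (1, 5) → (-1, 5)
T2 rotate counter-clockwise with cos θ = -5/13, sin θ = -12/13: (-1, 5) → (5, -1)
T3 translate by (-1, 4): (5, -1) → (4, 3)
T4 translate by (0, -3): (4, 3) → (4, 0)
T5 translate by (-5, -4): (4, 0) → (-1, -4)
T6 rotate counter-clockwise with cos θ = -12/13, sin θ = 5/13: (-1, -4) → (32/13, 43/13)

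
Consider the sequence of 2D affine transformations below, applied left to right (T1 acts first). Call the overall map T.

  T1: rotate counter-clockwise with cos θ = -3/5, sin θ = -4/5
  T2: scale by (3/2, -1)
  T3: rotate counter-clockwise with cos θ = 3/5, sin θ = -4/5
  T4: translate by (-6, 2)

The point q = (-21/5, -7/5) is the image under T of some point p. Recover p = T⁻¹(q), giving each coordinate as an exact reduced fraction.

T1 = [-3/5 4/5 0; -4/5 -3/5 0; 0 0 1]
T2·T1 = [-9/10 6/5 0; 4/5 3/5 0; 0 0 1]
T3·…·T1 = [1/10 6/5 0; 6/5 -3/5 0; 0 0 1]
T4·…·T1 = [1/10 6/5 -6; 6/5 -3/5 2; 0 0 1]
det M = -3/2; M⁻¹ = [2/5 4/5 4/5; 4/5 -1/15 74/15; 0 0 1]
M⁻¹ · (-21/5, -7/5)ᵀ = (-2, 5/3)ᵀ

p = (-2, 5/3)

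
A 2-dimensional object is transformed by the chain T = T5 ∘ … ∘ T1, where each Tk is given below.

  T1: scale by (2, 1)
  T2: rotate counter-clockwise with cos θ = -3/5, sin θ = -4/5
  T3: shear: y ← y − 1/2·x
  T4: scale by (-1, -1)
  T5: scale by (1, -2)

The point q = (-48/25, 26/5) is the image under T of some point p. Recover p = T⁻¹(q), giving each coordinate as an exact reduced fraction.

T1 = [2 0 0; 0 1 0; 0 0 1]
T2·T1 = [-6/5 4/5 0; -8/5 -3/5 0; 0 0 1]
T3·…·T1 = [-6/5 4/5 0; -1 -1 0; 0 0 1]
T4·…·T1 = [6/5 -4/5 0; 1 1 0; 0 0 1]
T5·…·T1 = [6/5 -4/5 0; -2 -2 0; 0 0 1]
det M = -4; M⁻¹ = [1/2 -1/5 0; -1/2 -3/10 0; 0 0 1]
M⁻¹ · (-48/25, 26/5)ᵀ = (-2, -3/5)ᵀ

p = (-2, -3/5)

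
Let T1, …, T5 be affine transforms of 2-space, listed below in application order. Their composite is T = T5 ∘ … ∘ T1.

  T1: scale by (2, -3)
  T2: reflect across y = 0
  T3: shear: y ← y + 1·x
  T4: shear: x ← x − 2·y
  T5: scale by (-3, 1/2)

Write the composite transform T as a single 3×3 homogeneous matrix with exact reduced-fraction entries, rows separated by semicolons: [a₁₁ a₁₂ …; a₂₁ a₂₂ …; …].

T1 = [2 0 0; 0 -3 0; 0 0 1]
T2·T1 = [2 0 0; 0 3 0; 0 0 1]
T3·…·T1 = [2 0 0; 2 3 0; 0 0 1]
T4·…·T1 = [-2 -6 0; 2 3 0; 0 0 1]
T5·…·T1 = [6 18 0; 1 3/2 0; 0 0 1]

T = [6 18 0; 1 3/2 0; 0 0 1]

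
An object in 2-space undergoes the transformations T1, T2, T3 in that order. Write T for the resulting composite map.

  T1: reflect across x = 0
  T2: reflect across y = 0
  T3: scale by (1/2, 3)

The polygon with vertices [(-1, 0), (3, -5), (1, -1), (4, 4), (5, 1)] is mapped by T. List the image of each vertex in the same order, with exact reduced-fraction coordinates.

T1 reflect across x = 0: (-1, 0) → (1, 0); (3, -5) → (-3, -5); (1, -1) → (-1, -1); (4, 4) → (-4, 4); (5, 1) → (-5, 1)
T2 reflect across y = 0: (1, 0) → (1, 0); (-3, -5) → (-3, 5); (-1, -1) → (-1, 1); (-4, 4) → (-4, -4); (-5, 1) → (-5, -1)
T3 scale by (1/2, 3): (1, 0) → (1/2, 0); (-3, 5) → (-3/2, 15); (-1, 1) → (-1/2, 3); (-4, -4) → (-2, -12); (-5, -1) → (-5/2, -3)

image vertices: (1/2, 0), (-3/2, 15), (-1/2, 3), (-2, -12), (-5/2, -3)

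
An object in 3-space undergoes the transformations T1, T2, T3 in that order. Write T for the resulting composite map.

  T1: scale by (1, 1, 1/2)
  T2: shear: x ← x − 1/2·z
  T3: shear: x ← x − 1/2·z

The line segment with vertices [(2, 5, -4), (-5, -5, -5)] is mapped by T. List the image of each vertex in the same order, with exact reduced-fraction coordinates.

T1 scale by (1, 1, 1/2): (2, 5, -4) → (2, 5, -2); (-5, -5, -5) → (-5, -5, -5/2)
T2 shear: x ← x − 1/2·z: (2, 5, -2) → (3, 5, -2); (-5, -5, -5/2) → (-15/4, -5, -5/2)
T3 shear: x ← x − 1/2·z: (3, 5, -2) → (4, 5, -2); (-15/4, -5, -5/2) → (-5/2, -5, -5/2)

image vertices: (4, 5, -2), (-5/2, -5, -5/2)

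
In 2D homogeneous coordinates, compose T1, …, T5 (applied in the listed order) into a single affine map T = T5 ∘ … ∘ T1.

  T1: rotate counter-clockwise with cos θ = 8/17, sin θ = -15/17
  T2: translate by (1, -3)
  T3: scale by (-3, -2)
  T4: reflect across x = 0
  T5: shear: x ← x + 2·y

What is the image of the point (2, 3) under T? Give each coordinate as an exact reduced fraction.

T1 rotate counter-clockwise with cos θ = 8/17, sin θ = -15/17: (2, 3) → (61/17, -6/17)
T2 translate by (1, -3): (61/17, -6/17) → (78/17, -57/17)
T3 scale by (-3, -2): (78/17, -57/17) → (-234/17, 114/17)
T4 reflect across x = 0: (-234/17, 114/17) → (234/17, 114/17)
T5 shear: x ← x + 2·y: (234/17, 114/17) → (462/17, 114/17)

T(p) = (462/17, 114/17)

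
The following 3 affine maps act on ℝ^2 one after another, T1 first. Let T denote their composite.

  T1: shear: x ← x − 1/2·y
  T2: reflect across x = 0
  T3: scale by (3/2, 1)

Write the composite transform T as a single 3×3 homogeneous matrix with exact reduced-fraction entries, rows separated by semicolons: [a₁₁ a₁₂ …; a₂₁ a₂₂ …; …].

T1 = [1 -1/2 0; 0 1 0; 0 0 1]
T2·T1 = [-1 1/2 0; 0 1 0; 0 0 1]
T3·…·T1 = [-3/2 3/4 0; 0 1 0; 0 0 1]

T = [-3/2 3/4 0; 0 1 0; 0 0 1]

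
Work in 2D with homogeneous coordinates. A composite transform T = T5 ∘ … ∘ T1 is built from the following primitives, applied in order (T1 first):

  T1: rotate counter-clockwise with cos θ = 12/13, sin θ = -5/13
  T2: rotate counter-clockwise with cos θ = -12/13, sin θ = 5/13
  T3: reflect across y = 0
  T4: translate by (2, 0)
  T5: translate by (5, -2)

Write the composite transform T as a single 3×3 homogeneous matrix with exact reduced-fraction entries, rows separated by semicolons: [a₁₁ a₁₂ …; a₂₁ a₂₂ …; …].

T = [-119/169 -120/169 7; -120/169 119/169 -2; 0 0 1]

T1 = [12/13 5/13 0; -5/13 12/13 0; 0 0 1]
T2·T1 = [-119/169 -120/169 0; 120/169 -119/169 0; 0 0 1]
T3·…·T1 = [-119/169 -120/169 0; -120/169 119/169 0; 0 0 1]
T4·…·T1 = [-119/169 -120/169 2; -120/169 119/169 0; 0 0 1]
T5·…·T1 = [-119/169 -120/169 7; -120/169 119/169 -2; 0 0 1]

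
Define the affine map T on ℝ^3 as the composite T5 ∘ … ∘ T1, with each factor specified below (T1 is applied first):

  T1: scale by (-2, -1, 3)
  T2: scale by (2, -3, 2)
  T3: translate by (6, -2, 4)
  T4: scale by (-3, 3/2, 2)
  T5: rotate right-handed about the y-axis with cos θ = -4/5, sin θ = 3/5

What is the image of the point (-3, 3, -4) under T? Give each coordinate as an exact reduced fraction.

T1 scale by (-2, -1, 3): (-3, 3, -4) → (6, -3, -12)
T2 scale by (2, -3, 2): (6, -3, -12) → (12, 9, -24)
T3 translate by (6, -2, 4): (12, 9, -24) → (18, 7, -20)
T4 scale by (-3, 3/2, 2): (18, 7, -20) → (-54, 21/2, -40)
T5 rotate right-handed about the y-axis with cos θ = -4/5, sin θ = 3/5: (-54, 21/2, -40) → (96/5, 21/2, 322/5)

T(p) = (96/5, 21/2, 322/5)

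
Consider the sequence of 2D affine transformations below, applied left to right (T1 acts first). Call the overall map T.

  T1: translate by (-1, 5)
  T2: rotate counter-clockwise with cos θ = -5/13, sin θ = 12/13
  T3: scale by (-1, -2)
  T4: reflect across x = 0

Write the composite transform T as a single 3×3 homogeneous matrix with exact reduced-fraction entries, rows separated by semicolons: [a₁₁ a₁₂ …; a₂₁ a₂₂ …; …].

T1 = [1 0 -1; 0 1 5; 0 0 1]
T2·T1 = [-5/13 -12/13 -55/13; 12/13 -5/13 -37/13; 0 0 1]
T3·…·T1 = [5/13 12/13 55/13; -24/13 10/13 74/13; 0 0 1]
T4·…·T1 = [-5/13 -12/13 -55/13; -24/13 10/13 74/13; 0 0 1]

T = [-5/13 -12/13 -55/13; -24/13 10/13 74/13; 0 0 1]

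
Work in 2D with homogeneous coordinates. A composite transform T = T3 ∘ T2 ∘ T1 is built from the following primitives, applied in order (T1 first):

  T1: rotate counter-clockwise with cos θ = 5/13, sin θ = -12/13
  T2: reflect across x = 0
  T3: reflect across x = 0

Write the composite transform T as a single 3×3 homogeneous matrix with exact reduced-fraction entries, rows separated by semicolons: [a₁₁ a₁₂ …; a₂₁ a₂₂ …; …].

T = [5/13 12/13 0; -12/13 5/13 0; 0 0 1]

T1 = [5/13 12/13 0; -12/13 5/13 0; 0 0 1]
T2·T1 = [-5/13 -12/13 0; -12/13 5/13 0; 0 0 1]
T3·…·T1 = [5/13 12/13 0; -12/13 5/13 0; 0 0 1]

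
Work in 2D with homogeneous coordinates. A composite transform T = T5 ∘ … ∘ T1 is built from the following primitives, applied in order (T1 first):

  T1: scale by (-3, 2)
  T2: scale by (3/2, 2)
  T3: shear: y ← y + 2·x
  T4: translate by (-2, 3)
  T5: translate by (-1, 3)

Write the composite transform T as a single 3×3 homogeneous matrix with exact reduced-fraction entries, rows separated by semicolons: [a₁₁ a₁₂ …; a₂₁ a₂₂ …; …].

T = [-9/2 0 -3; -9 4 6; 0 0 1]

T1 = [-3 0 0; 0 2 0; 0 0 1]
T2·T1 = [-9/2 0 0; 0 4 0; 0 0 1]
T3·…·T1 = [-9/2 0 0; -9 4 0; 0 0 1]
T4·…·T1 = [-9/2 0 -2; -9 4 3; 0 0 1]
T5·…·T1 = [-9/2 0 -3; -9 4 6; 0 0 1]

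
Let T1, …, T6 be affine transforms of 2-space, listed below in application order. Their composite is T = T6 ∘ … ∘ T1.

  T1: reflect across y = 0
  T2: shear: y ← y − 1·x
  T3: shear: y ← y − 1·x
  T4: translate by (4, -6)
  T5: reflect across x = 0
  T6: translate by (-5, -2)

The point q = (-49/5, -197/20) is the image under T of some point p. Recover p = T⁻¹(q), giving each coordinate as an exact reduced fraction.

p = (4/5, 1/4)

T1 = [1 0 0; 0 -1 0; 0 0 1]
T2·T1 = [1 0 0; -1 -1 0; 0 0 1]
T3·…·T1 = [1 0 0; -2 -1 0; 0 0 1]
T4·…·T1 = [1 0 4; -2 -1 -6; 0 0 1]
T5·…·T1 = [-1 0 -4; -2 -1 -6; 0 0 1]
T6·…·T1 = [-1 0 -9; -2 -1 -8; 0 0 1]
det M = 1; M⁻¹ = [-1 0 -9; 2 -1 10; 0 0 1]
M⁻¹ · (-49/5, -197/20)ᵀ = (4/5, 1/4)ᵀ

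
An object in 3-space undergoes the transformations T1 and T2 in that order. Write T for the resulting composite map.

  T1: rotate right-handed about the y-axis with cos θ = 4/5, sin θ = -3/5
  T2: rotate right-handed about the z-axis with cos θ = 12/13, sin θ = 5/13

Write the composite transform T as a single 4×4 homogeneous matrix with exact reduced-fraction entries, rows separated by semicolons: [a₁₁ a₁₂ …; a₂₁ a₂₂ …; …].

T = [48/65 -5/13 -36/65 0; 4/13 12/13 -3/13 0; 3/5 0 4/5 0; 0 0 0 1]

T1 = [4/5 0 -3/5 0; 0 1 0 0; 3/5 0 4/5 0; 0 0 0 1]
T2·T1 = [48/65 -5/13 -36/65 0; 4/13 12/13 -3/13 0; 3/5 0 4/5 0; 0 0 0 1]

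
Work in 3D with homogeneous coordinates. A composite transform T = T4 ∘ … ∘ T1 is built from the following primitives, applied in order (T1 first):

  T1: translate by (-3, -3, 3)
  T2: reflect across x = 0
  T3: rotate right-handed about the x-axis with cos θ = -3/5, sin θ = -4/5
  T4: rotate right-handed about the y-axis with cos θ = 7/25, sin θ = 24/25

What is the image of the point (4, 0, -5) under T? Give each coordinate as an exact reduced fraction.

T(p) = (397/125, 1/5, 246/125)

T1 translate by (-3, -3, 3): (4, 0, -5) → (1, -3, -2)
T2 reflect across x = 0: (1, -3, -2) → (-1, -3, -2)
T3 rotate right-handed about the x-axis with cos θ = -3/5, sin θ = -4/5: (-1, -3, -2) → (-1, 1/5, 18/5)
T4 rotate right-handed about the y-axis with cos θ = 7/25, sin θ = 24/25: (-1, 1/5, 18/5) → (397/125, 1/5, 246/125)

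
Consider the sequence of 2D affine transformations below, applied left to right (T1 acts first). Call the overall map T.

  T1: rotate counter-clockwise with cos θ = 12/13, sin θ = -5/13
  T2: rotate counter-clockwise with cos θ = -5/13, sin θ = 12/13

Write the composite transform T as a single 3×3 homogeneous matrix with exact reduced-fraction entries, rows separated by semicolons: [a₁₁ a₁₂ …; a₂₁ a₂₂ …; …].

T = [0 -1 0; 1 0 0; 0 0 1]

T1 = [12/13 5/13 0; -5/13 12/13 0; 0 0 1]
T2·T1 = [0 -1 0; 1 0 0; 0 0 1]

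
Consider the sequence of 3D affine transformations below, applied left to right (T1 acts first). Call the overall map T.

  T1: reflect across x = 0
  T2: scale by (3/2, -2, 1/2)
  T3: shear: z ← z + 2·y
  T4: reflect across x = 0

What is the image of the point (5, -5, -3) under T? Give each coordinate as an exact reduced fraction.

T1 reflect across x = 0: (5, -5, -3) → (-5, -5, -3)
T2 scale by (3/2, -2, 1/2): (-5, -5, -3) → (-15/2, 10, -3/2)
T3 shear: z ← z + 2·y: (-15/2, 10, -3/2) → (-15/2, 10, 37/2)
T4 reflect across x = 0: (-15/2, 10, 37/2) → (15/2, 10, 37/2)

T(p) = (15/2, 10, 37/2)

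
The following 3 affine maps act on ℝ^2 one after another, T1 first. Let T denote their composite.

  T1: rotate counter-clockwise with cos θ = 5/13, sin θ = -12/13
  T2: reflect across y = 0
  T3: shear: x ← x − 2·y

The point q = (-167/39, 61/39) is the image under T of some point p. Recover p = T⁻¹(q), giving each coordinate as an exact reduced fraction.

p = (1, -5/3)

T1 = [5/13 12/13 0; -12/13 5/13 0; 0 0 1]
T2·T1 = [5/13 12/13 0; 12/13 -5/13 0; 0 0 1]
T3·…·T1 = [-19/13 22/13 0; 12/13 -5/13 0; 0 0 1]
det M = -1; M⁻¹ = [5/13 22/13 0; 12/13 19/13 0; 0 0 1]
M⁻¹ · (-167/39, 61/39)ᵀ = (1, -5/3)ᵀ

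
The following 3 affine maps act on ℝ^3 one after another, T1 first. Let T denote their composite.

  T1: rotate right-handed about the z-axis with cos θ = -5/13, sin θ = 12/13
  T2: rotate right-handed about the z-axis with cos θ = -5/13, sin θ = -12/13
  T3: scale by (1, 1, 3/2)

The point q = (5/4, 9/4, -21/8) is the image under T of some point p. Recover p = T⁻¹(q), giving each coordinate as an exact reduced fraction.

T1 = [-5/13 -12/13 0 0; 12/13 -5/13 0 0; 0 0 1 0; 0 0 0 1]
T2·T1 = [1 0 0 0; 0 1 0 0; 0 0 1 0; 0 0 0 1]
T3·…·T1 = [1 0 0 0; 0 1 0 0; 0 0 3/2 0; 0 0 0 1]
det M = 3/2; M⁻¹ = [1 0 0 0; 0 1 0 0; 0 0 2/3 0; 0 0 0 1]
M⁻¹ · (5/4, 9/4, -21/8)ᵀ = (5/4, 9/4, -7/4)ᵀ

p = (5/4, 9/4, -7/4)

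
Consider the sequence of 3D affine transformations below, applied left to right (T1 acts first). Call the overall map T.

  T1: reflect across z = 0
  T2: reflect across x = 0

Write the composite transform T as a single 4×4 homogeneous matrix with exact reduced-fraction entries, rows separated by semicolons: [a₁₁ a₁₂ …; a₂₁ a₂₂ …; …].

T = [-1 0 0 0; 0 1 0 0; 0 0 -1 0; 0 0 0 1]

T1 = [1 0 0 0; 0 1 0 0; 0 0 -1 0; 0 0 0 1]
T2·T1 = [-1 0 0 0; 0 1 0 0; 0 0 -1 0; 0 0 0 1]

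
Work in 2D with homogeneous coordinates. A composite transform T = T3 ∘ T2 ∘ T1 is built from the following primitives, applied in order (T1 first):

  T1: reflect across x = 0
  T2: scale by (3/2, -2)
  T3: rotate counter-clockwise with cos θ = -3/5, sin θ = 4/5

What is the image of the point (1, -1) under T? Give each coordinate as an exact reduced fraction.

T1 reflect across x = 0: (1, -1) → (-1, -1)
T2 scale by (3/2, -2): (-1, -1) → (-3/2, 2)
T3 rotate counter-clockwise with cos θ = -3/5, sin θ = 4/5: (-3/2, 2) → (-7/10, -12/5)

T(p) = (-7/10, -12/5)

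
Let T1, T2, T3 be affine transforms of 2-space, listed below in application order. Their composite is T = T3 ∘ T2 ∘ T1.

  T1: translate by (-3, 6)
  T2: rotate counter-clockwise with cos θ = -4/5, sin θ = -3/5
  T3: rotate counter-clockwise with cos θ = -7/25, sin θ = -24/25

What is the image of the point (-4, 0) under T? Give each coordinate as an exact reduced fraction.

T(p) = (-394/125, -1083/125)

T1 translate by (-3, 6): (-4, 0) → (-7, 6)
T2 rotate counter-clockwise with cos θ = -4/5, sin θ = -3/5: (-7, 6) → (46/5, -3/5)
T3 rotate counter-clockwise with cos θ = -7/25, sin θ = -24/25: (46/5, -3/5) → (-394/125, -1083/125)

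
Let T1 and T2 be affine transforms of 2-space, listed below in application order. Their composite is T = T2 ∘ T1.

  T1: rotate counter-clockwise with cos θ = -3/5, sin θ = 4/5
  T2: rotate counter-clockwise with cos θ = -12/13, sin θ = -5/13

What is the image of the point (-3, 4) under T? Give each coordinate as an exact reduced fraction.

T1 rotate counter-clockwise with cos θ = -3/5, sin θ = 4/5: (-3, 4) → (-7/5, -24/5)
T2 rotate counter-clockwise with cos θ = -12/13, sin θ = -5/13: (-7/5, -24/5) → (-36/65, 323/65)

T(p) = (-36/65, 323/65)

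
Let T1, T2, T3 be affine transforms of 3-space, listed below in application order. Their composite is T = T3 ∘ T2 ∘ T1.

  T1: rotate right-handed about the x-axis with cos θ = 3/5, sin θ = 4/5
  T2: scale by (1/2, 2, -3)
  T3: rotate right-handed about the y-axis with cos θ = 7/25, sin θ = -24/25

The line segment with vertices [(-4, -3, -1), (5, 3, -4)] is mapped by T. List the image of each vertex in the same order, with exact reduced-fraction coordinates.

image vertices: (-46/5, -2, 3/5), (7/10, 10, 12/5)

T1 rotate right-handed about the x-axis with cos θ = 3/5, sin θ = 4/5: (-4, -3, -1) → (-4, -1, -3); (5, 3, -4) → (5, 5, 0)
T2 scale by (1/2, 2, -3): (-4, -1, -3) → (-2, -2, 9); (5, 5, 0) → (5/2, 10, 0)
T3 rotate right-handed about the y-axis with cos θ = 7/25, sin θ = -24/25: (-2, -2, 9) → (-46/5, -2, 3/5); (5/2, 10, 0) → (7/10, 10, 12/5)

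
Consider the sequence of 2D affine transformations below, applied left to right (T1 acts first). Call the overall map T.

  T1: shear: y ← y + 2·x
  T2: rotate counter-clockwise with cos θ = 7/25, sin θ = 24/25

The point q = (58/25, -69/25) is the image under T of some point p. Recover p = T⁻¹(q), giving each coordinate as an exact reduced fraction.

p = (-2, 1)

T1 = [1 0 0; 2 1 0; 0 0 1]
T2·T1 = [-41/25 -24/25 0; 38/25 7/25 0; 0 0 1]
det M = 1; M⁻¹ = [7/25 24/25 0; -38/25 -41/25 0; 0 0 1]
M⁻¹ · (58/25, -69/25)ᵀ = (-2, 1)ᵀ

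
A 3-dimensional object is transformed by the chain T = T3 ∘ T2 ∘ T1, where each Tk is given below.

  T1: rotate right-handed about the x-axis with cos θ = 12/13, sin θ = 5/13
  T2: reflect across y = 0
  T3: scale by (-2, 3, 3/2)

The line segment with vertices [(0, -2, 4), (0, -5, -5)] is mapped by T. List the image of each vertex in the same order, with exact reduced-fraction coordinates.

image vertices: (0, 132/13, 57/13), (0, 105/13, -255/26)

T1 rotate right-handed about the x-axis with cos θ = 12/13, sin θ = 5/13: (0, -2, 4) → (0, -44/13, 38/13); (0, -5, -5) → (0, -35/13, -85/13)
T2 reflect across y = 0: (0, -44/13, 38/13) → (0, 44/13, 38/13); (0, -35/13, -85/13) → (0, 35/13, -85/13)
T3 scale by (-2, 3, 3/2): (0, 44/13, 38/13) → (0, 132/13, 57/13); (0, 35/13, -85/13) → (0, 105/13, -255/26)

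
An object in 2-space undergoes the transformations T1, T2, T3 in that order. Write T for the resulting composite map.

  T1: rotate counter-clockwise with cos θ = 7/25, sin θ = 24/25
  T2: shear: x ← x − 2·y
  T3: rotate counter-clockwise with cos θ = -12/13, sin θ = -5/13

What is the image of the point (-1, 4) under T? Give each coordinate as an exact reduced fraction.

T(p) = (104/25, 39/25)

T1 rotate counter-clockwise with cos θ = 7/25, sin θ = 24/25: (-1, 4) → (-103/25, 4/25)
T2 shear: x ← x − 2·y: (-103/25, 4/25) → (-111/25, 4/25)
T3 rotate counter-clockwise with cos θ = -12/13, sin θ = -5/13: (-111/25, 4/25) → (104/25, 39/25)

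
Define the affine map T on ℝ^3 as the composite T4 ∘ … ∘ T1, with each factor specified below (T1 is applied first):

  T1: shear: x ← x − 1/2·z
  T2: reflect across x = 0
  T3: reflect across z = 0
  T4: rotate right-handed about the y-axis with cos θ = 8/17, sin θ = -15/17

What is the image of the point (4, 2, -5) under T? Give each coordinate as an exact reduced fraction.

T(p) = (-127/17, 2, -115/34)

T1 shear: x ← x − 1/2·z: (4, 2, -5) → (13/2, 2, -5)
T2 reflect across x = 0: (13/2, 2, -5) → (-13/2, 2, -5)
T3 reflect across z = 0: (-13/2, 2, -5) → (-13/2, 2, 5)
T4 rotate right-handed about the y-axis with cos θ = 8/17, sin θ = -15/17: (-13/2, 2, 5) → (-127/17, 2, -115/34)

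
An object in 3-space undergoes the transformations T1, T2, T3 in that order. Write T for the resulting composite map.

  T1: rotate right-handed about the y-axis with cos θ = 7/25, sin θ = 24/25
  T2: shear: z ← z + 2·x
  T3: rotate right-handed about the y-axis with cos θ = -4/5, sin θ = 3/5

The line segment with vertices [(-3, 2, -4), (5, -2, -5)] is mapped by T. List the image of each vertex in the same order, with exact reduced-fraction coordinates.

image vertices: (-102/125, 2, 1111/125), (-127/25, -2, 311/25)

T1 rotate right-handed about the y-axis with cos θ = 7/25, sin θ = 24/25: (-3, 2, -4) → (-117/25, 2, 44/25); (5, -2, -5) → (-17/5, -2, -31/5)
T2 shear: z ← z + 2·x: (-117/25, 2, 44/25) → (-117/25, 2, -38/5); (-17/5, -2, -31/5) → (-17/5, -2, -13)
T3 rotate right-handed about the y-axis with cos θ = -4/5, sin θ = 3/5: (-117/25, 2, -38/5) → (-102/125, 2, 1111/125); (-17/5, -2, -13) → (-127/25, -2, 311/25)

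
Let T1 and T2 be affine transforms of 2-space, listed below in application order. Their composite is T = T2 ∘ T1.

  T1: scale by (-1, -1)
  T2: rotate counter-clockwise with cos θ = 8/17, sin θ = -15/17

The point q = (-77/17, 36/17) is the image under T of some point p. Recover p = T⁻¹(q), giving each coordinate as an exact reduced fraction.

T1 = [-1 0 0; 0 -1 0; 0 0 1]
T2·T1 = [-8/17 -15/17 0; 15/17 -8/17 0; 0 0 1]
det M = 1; M⁻¹ = [-8/17 15/17 0; -15/17 -8/17 0; 0 0 1]
M⁻¹ · (-77/17, 36/17)ᵀ = (4, 3)ᵀ

p = (4, 3)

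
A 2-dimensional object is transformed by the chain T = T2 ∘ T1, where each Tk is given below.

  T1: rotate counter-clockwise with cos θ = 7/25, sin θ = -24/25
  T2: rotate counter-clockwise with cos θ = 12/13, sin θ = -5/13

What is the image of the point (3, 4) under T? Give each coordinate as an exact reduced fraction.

T1 rotate counter-clockwise with cos θ = 7/25, sin θ = -24/25: (3, 4) → (117/25, -44/25)
T2 rotate counter-clockwise with cos θ = 12/13, sin θ = -5/13: (117/25, -44/25) → (1184/325, -1113/325)

T(p) = (1184/325, -1113/325)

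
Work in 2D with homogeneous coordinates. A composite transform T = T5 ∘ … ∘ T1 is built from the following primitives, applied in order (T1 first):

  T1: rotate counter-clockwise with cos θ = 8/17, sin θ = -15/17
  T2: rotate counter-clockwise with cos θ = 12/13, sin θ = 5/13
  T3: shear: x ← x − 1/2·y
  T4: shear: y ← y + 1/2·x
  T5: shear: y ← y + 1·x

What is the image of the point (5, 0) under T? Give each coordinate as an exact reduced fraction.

T1 rotate counter-clockwise with cos θ = 8/17, sin θ = -15/17: (5, 0) → (40/17, -75/17)
T2 rotate counter-clockwise with cos θ = 12/13, sin θ = 5/13: (40/17, -75/17) → (855/221, -700/221)
T3 shear: x ← x − 1/2·y: (855/221, -700/221) → (1205/221, -700/221)
T4 shear: y ← y + 1/2·x: (1205/221, -700/221) → (1205/221, -15/34)
T5 shear: y ← y + 1·x: (1205/221, -15/34) → (1205/221, 2215/442)

T(p) = (1205/221, 2215/442)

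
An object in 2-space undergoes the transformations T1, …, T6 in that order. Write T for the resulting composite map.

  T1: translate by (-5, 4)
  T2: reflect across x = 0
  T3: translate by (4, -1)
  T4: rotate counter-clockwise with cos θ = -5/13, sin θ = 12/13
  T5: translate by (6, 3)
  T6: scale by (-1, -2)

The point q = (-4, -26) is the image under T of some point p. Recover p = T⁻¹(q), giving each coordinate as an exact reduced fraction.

p = (-1, -5)

T1 = [1 0 -5; 0 1 4; 0 0 1]
T2·T1 = [-1 0 5; 0 1 4; 0 0 1]
T3·…·T1 = [-1 0 9; 0 1 3; 0 0 1]
T4·…·T1 = [5/13 -12/13 -81/13; -12/13 -5/13 93/13; 0 0 1]
T5·…·T1 = [5/13 -12/13 -3/13; -12/13 -5/13 132/13; 0 0 1]
T6·…·T1 = [-5/13 12/13 3/13; 24/13 10/13 -264/13; 0 0 1]
det M = -2; M⁻¹ = [-5/13 6/13 123/13; 12/13 5/26 48/13; 0 0 1]
M⁻¹ · (-4, -26)ᵀ = (-1, -5)ᵀ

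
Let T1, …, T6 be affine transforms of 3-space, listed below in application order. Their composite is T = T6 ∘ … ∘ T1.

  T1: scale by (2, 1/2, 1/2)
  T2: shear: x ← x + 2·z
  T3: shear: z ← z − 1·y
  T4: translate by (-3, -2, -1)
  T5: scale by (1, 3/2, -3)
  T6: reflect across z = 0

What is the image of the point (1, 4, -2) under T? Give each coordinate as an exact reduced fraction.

T1 scale by (2, 1/2, 1/2): (1, 4, -2) → (2, 2, -1)
T2 shear: x ← x + 2·z: (2, 2, -1) → (0, 2, -1)
T3 shear: z ← z − 1·y: (0, 2, -1) → (0, 2, -3)
T4 translate by (-3, -2, -1): (0, 2, -3) → (-3, 0, -4)
T5 scale by (1, 3/2, -3): (-3, 0, -4) → (-3, 0, 12)
T6 reflect across z = 0: (-3, 0, 12) → (-3, 0, -12)

T(p) = (-3, 0, -12)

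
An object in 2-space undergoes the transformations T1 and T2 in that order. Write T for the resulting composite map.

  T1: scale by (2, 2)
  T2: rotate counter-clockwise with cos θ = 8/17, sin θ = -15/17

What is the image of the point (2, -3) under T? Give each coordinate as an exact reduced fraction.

T1 scale by (2, 2): (2, -3) → (4, -6)
T2 rotate counter-clockwise with cos θ = 8/17, sin θ = -15/17: (4, -6) → (-58/17, -108/17)

T(p) = (-58/17, -108/17)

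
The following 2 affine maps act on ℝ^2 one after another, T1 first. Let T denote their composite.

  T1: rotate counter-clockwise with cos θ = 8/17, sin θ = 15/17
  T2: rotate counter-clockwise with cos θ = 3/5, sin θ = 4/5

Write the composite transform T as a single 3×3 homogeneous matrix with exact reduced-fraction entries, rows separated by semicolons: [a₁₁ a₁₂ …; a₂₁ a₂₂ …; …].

T = [-36/85 -77/85 0; 77/85 -36/85 0; 0 0 1]

T1 = [8/17 -15/17 0; 15/17 8/17 0; 0 0 1]
T2·T1 = [-36/85 -77/85 0; 77/85 -36/85 0; 0 0 1]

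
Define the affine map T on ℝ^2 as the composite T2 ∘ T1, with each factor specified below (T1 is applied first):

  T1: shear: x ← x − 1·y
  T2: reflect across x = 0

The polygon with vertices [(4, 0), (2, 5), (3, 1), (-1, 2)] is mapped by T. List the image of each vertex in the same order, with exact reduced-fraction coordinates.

image vertices: (-4, 0), (3, 5), (-2, 1), (3, 2)

T1 shear: x ← x − 1·y: (4, 0) → (4, 0); (2, 5) → (-3, 5); (3, 1) → (2, 1); (-1, 2) → (-3, 2)
T2 reflect across x = 0: (4, 0) → (-4, 0); (-3, 5) → (3, 5); (2, 1) → (-2, 1); (-3, 2) → (3, 2)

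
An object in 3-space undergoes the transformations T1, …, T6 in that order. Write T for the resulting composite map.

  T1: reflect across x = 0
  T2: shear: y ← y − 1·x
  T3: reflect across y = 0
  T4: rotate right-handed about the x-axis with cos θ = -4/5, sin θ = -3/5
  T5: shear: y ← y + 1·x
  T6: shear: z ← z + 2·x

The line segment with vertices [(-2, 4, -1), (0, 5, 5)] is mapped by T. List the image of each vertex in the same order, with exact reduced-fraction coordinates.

image vertices: (2, 3, 6), (0, 7, -1)

T1 reflect across x = 0: (-2, 4, -1) → (2, 4, -1); (0, 5, 5) → (0, 5, 5)
T2 shear: y ← y − 1·x: (2, 4, -1) → (2, 2, -1); (0, 5, 5) → (0, 5, 5)
T3 reflect across y = 0: (2, 2, -1) → (2, -2, -1); (0, 5, 5) → (0, -5, 5)
T4 rotate right-handed about the x-axis with cos θ = -4/5, sin θ = -3/5: (2, -2, -1) → (2, 1, 2); (0, -5, 5) → (0, 7, -1)
T5 shear: y ← y + 1·x: (2, 1, 2) → (2, 3, 2); (0, 7, -1) → (0, 7, -1)
T6 shear: z ← z + 2·x: (2, 3, 2) → (2, 3, 6); (0, 7, -1) → (0, 7, -1)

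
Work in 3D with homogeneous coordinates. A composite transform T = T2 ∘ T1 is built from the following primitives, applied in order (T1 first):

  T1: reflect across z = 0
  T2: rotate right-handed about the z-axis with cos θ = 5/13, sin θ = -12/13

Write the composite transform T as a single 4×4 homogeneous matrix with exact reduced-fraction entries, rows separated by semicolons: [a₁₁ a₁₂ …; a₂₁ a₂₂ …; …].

T1 = [1 0 0 0; 0 1 0 0; 0 0 -1 0; 0 0 0 1]
T2·T1 = [5/13 12/13 0 0; -12/13 5/13 0 0; 0 0 -1 0; 0 0 0 1]

T = [5/13 12/13 0 0; -12/13 5/13 0 0; 0 0 -1 0; 0 0 0 1]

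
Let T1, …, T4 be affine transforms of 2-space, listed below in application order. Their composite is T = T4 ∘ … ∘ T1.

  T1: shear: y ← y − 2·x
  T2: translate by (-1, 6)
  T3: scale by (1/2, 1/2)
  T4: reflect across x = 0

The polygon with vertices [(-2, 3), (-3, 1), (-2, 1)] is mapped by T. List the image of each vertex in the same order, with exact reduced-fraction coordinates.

T1 shear: y ← y − 2·x: (-2, 3) → (-2, 7); (-3, 1) → (-3, 7); (-2, 1) → (-2, 5)
T2 translate by (-1, 6): (-2, 7) → (-3, 13); (-3, 7) → (-4, 13); (-2, 5) → (-3, 11)
T3 scale by (1/2, 1/2): (-3, 13) → (-3/2, 13/2); (-4, 13) → (-2, 13/2); (-3, 11) → (-3/2, 11/2)
T4 reflect across x = 0: (-3/2, 13/2) → (3/2, 13/2); (-2, 13/2) → (2, 13/2); (-3/2, 11/2) → (3/2, 11/2)

image vertices: (3/2, 13/2), (2, 13/2), (3/2, 11/2)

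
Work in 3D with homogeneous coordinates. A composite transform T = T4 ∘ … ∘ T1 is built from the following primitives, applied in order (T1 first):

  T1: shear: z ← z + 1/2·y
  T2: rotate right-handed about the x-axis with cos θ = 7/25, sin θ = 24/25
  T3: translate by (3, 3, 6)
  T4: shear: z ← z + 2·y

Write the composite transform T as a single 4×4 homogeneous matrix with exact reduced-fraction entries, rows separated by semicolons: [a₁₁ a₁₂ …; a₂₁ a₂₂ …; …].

T = [1 0 0 3; 0 -1/5 -24/25 3; 0 7/10 -41/25 12; 0 0 0 1]

T1 = [1 0 0 0; 0 1 0 0; 0 1/2 1 0; 0 0 0 1]
T2·T1 = [1 0 0 0; 0 -1/5 -24/25 0; 0 11/10 7/25 0; 0 0 0 1]
T3·…·T1 = [1 0 0 3; 0 -1/5 -24/25 3; 0 11/10 7/25 6; 0 0 0 1]
T4·…·T1 = [1 0 0 3; 0 -1/5 -24/25 3; 0 7/10 -41/25 12; 0 0 0 1]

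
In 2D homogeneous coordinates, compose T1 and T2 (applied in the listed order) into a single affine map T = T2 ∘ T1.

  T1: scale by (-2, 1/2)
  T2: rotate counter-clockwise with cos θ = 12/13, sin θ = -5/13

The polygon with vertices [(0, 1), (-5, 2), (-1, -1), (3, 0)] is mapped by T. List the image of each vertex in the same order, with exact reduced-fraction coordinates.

T1 scale by (-2, 1/2): (0, 1) → (0, 1/2); (-5, 2) → (10, 1); (-1, -1) → (2, -1/2); (3, 0) → (-6, 0)
T2 rotate counter-clockwise with cos θ = 12/13, sin θ = -5/13: (0, 1/2) → (5/26, 6/13); (10, 1) → (125/13, -38/13); (2, -1/2) → (43/26, -16/13); (-6, 0) → (-72/13, 30/13)

image vertices: (5/26, 6/13), (125/13, -38/13), (43/26, -16/13), (-72/13, 30/13)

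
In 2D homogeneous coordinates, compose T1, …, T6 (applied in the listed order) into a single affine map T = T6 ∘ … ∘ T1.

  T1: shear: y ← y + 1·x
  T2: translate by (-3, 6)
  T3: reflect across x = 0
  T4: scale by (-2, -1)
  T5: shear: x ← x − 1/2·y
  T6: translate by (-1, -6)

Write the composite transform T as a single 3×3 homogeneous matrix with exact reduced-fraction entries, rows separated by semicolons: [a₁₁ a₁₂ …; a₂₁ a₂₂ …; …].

T1 = [1 0 0; 1 1 0; 0 0 1]
T2·T1 = [1 0 -3; 1 1 6; 0 0 1]
T3·…·T1 = [-1 0 3; 1 1 6; 0 0 1]
T4·…·T1 = [2 0 -6; -1 -1 -6; 0 0 1]
T5·…·T1 = [5/2 1/2 -3; -1 -1 -6; 0 0 1]
T6·…·T1 = [5/2 1/2 -4; -1 -1 -12; 0 0 1]

T = [5/2 1/2 -4; -1 -1 -12; 0 0 1]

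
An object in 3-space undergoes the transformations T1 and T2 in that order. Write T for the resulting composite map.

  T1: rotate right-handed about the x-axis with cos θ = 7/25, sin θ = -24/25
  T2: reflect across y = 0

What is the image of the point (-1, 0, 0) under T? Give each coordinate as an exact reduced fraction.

T(p) = (-1, 0, 0)

T1 rotate right-handed about the x-axis with cos θ = 7/25, sin θ = -24/25: (-1, 0, 0) → (-1, 0, 0)
T2 reflect across y = 0: (-1, 0, 0) → (-1, 0, 0)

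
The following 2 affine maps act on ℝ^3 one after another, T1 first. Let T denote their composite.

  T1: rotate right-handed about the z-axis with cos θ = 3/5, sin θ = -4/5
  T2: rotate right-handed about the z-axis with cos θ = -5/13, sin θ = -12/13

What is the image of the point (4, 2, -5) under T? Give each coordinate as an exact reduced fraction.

T(p) = (-44/13, -38/13, -5)

T1 rotate right-handed about the z-axis with cos θ = 3/5, sin θ = -4/5: (4, 2, -5) → (4, -2, -5)
T2 rotate right-handed about the z-axis with cos θ = -5/13, sin θ = -12/13: (4, -2, -5) → (-44/13, -38/13, -5)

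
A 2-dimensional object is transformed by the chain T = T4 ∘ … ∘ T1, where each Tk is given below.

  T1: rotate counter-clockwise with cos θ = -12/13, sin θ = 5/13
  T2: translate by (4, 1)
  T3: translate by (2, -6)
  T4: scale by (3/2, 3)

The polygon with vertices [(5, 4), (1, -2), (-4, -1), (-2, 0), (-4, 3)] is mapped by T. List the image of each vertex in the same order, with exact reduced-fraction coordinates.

image vertices: (-3/13, -264/13), (114/13, -108/13), (393/26, -219/13), (153/13, -225/13), (333/26, -363/13)

T1 rotate counter-clockwise with cos θ = -12/13, sin θ = 5/13: (5, 4) → (-80/13, -23/13); (1, -2) → (-2/13, 29/13); (-4, -1) → (53/13, -8/13); (-2, 0) → (24/13, -10/13); (-4, 3) → (33/13, -56/13)
T2 translate by (4, 1): (-80/13, -23/13) → (-28/13, -10/13); (-2/13, 29/13) → (50/13, 42/13); (53/13, -8/13) → (105/13, 5/13); (24/13, -10/13) → (76/13, 3/13); (33/13, -56/13) → (85/13, -43/13)
T3 translate by (2, -6): (-28/13, -10/13) → (-2/13, -88/13); (50/13, 42/13) → (76/13, -36/13); (105/13, 5/13) → (131/13, -73/13); (76/13, 3/13) → (102/13, -75/13); (85/13, -43/13) → (111/13, -121/13)
T4 scale by (3/2, 3): (-2/13, -88/13) → (-3/13, -264/13); (76/13, -36/13) → (114/13, -108/13); (131/13, -73/13) → (393/26, -219/13); (102/13, -75/13) → (153/13, -225/13); (111/13, -121/13) → (333/26, -363/13)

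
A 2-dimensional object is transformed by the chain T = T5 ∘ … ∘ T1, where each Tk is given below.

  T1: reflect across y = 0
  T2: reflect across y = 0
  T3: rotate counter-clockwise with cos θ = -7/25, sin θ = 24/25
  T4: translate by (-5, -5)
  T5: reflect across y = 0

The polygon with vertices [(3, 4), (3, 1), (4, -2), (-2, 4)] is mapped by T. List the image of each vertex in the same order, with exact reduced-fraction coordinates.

image vertices: (-242/25, 81/25), (-34/5, 12/5), (-21/5, 3/5), (-207/25, 201/25)

T1 reflect across y = 0: (3, 4) → (3, -4); (3, 1) → (3, -1); (4, -2) → (4, 2); (-2, 4) → (-2, -4)
T2 reflect across y = 0: (3, -4) → (3, 4); (3, -1) → (3, 1); (4, 2) → (4, -2); (-2, -4) → (-2, 4)
T3 rotate counter-clockwise with cos θ = -7/25, sin θ = 24/25: (3, 4) → (-117/25, 44/25); (3, 1) → (-9/5, 13/5); (4, -2) → (4/5, 22/5); (-2, 4) → (-82/25, -76/25)
T4 translate by (-5, -5): (-117/25, 44/25) → (-242/25, -81/25); (-9/5, 13/5) → (-34/5, -12/5); (4/5, 22/5) → (-21/5, -3/5); (-82/25, -76/25) → (-207/25, -201/25)
T5 reflect across y = 0: (-242/25, -81/25) → (-242/25, 81/25); (-34/5, -12/5) → (-34/5, 12/5); (-21/5, -3/5) → (-21/5, 3/5); (-207/25, -201/25) → (-207/25, 201/25)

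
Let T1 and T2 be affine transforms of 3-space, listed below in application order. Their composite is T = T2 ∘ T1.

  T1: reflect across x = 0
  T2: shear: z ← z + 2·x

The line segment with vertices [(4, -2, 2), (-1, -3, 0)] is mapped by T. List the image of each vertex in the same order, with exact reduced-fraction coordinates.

T1 reflect across x = 0: (4, -2, 2) → (-4, -2, 2); (-1, -3, 0) → (1, -3, 0)
T2 shear: z ← z + 2·x: (-4, -2, 2) → (-4, -2, -6); (1, -3, 0) → (1, -3, 2)

image vertices: (-4, -2, -6), (1, -3, 2)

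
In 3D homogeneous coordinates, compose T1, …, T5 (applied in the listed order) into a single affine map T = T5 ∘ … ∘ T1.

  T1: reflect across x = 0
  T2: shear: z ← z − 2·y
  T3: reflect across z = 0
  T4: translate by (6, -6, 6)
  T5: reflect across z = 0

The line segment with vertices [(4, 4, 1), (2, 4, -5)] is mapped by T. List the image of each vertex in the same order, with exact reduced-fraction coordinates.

T1 reflect across x = 0: (4, 4, 1) → (-4, 4, 1); (2, 4, -5) → (-2, 4, -5)
T2 shear: z ← z − 2·y: (-4, 4, 1) → (-4, 4, -7); (-2, 4, -5) → (-2, 4, -13)
T3 reflect across z = 0: (-4, 4, -7) → (-4, 4, 7); (-2, 4, -13) → (-2, 4, 13)
T4 translate by (6, -6, 6): (-4, 4, 7) → (2, -2, 13); (-2, 4, 13) → (4, -2, 19)
T5 reflect across z = 0: (2, -2, 13) → (2, -2, -13); (4, -2, 19) → (4, -2, -19)

image vertices: (2, -2, -13), (4, -2, -19)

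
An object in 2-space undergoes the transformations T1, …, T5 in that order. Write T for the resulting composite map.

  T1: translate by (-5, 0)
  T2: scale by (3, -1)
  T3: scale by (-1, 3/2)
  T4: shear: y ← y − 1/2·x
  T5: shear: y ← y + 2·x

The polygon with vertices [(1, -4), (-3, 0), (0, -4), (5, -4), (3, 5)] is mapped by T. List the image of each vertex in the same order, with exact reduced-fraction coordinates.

image vertices: (12, 24), (24, 36), (15, 57/2), (0, 6), (6, 3/2)

T1 translate by (-5, 0): (1, -4) → (-4, -4); (-3, 0) → (-8, 0); (0, -4) → (-5, -4); (5, -4) → (0, -4); (3, 5) → (-2, 5)
T2 scale by (3, -1): (-4, -4) → (-12, 4); (-8, 0) → (-24, 0); (-5, -4) → (-15, 4); (0, -4) → (0, 4); (-2, 5) → (-6, -5)
T3 scale by (-1, 3/2): (-12, 4) → (12, 6); (-24, 0) → (24, 0); (-15, 4) → (15, 6); (0, 4) → (0, 6); (-6, -5) → (6, -15/2)
T4 shear: y ← y − 1/2·x: (12, 6) → (12, 0); (24, 0) → (24, -12); (15, 6) → (15, -3/2); (0, 6) → (0, 6); (6, -15/2) → (6, -21/2)
T5 shear: y ← y + 2·x: (12, 0) → (12, 24); (24, -12) → (24, 36); (15, -3/2) → (15, 57/2); (0, 6) → (0, 6); (6, -21/2) → (6, 3/2)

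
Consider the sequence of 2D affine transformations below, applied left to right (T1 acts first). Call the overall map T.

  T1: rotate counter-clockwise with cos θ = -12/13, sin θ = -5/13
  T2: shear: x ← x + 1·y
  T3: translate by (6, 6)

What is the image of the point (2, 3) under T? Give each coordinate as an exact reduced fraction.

T1 rotate counter-clockwise with cos θ = -12/13, sin θ = -5/13: (2, 3) → (-9/13, -46/13)
T2 shear: x ← x + 1·y: (-9/13, -46/13) → (-55/13, -46/13)
T3 translate by (6, 6): (-55/13, -46/13) → (23/13, 32/13)

T(p) = (23/13, 32/13)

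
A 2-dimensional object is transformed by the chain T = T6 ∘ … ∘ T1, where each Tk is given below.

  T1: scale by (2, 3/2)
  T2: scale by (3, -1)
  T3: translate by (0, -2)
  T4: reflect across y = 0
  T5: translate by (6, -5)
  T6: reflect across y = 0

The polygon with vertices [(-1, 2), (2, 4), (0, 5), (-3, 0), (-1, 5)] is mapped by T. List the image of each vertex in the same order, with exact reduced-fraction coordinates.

T1 scale by (2, 3/2): (-1, 2) → (-2, 3); (2, 4) → (4, 6); (0, 5) → (0, 15/2); (-3, 0) → (-6, 0); (-1, 5) → (-2, 15/2)
T2 scale by (3, -1): (-2, 3) → (-6, -3); (4, 6) → (12, -6); (0, 15/2) → (0, -15/2); (-6, 0) → (-18, 0); (-2, 15/2) → (-6, -15/2)
T3 translate by (0, -2): (-6, -3) → (-6, -5); (12, -6) → (12, -8); (0, -15/2) → (0, -19/2); (-18, 0) → (-18, -2); (-6, -15/2) → (-6, -19/2)
T4 reflect across y = 0: (-6, -5) → (-6, 5); (12, -8) → (12, 8); (0, -19/2) → (0, 19/2); (-18, -2) → (-18, 2); (-6, -19/2) → (-6, 19/2)
T5 translate by (6, -5): (-6, 5) → (0, 0); (12, 8) → (18, 3); (0, 19/2) → (6, 9/2); (-18, 2) → (-12, -3); (-6, 19/2) → (0, 9/2)
T6 reflect across y = 0: (0, 0) → (0, 0); (18, 3) → (18, -3); (6, 9/2) → (6, -9/2); (-12, -3) → (-12, 3); (0, 9/2) → (0, -9/2)

image vertices: (0, 0), (18, -3), (6, -9/2), (-12, 3), (0, -9/2)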